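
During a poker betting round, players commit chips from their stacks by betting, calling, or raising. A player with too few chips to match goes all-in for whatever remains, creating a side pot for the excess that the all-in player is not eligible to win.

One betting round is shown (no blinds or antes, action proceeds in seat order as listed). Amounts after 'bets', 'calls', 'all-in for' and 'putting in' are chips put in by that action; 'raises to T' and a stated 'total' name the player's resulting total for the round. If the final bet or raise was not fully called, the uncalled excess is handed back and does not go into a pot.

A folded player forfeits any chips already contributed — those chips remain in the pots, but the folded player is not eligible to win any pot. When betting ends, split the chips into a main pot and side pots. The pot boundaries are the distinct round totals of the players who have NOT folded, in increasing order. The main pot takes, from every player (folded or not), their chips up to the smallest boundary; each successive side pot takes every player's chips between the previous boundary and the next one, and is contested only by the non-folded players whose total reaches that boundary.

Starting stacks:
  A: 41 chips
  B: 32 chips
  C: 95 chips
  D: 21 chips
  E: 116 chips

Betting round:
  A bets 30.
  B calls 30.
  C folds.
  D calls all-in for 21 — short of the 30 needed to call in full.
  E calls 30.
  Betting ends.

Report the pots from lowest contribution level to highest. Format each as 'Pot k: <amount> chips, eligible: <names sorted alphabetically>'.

Contributions: A=30, B=30, D=21, E=30
Folded: C
Pot levels (distinct totals of non-folded players): 21, 30
Layer 1-21: 21 each from A, B, D, E = 21*4 = 84 chips; eligible A, B, D, E
Layer 22-30: 9 each from A, B, E = 9*3 = 27 chips; eligible A, B, E

Pot 1: 84 chips, eligible: A, B, D, E
Pot 2: 27 chips, eligible: A, B, E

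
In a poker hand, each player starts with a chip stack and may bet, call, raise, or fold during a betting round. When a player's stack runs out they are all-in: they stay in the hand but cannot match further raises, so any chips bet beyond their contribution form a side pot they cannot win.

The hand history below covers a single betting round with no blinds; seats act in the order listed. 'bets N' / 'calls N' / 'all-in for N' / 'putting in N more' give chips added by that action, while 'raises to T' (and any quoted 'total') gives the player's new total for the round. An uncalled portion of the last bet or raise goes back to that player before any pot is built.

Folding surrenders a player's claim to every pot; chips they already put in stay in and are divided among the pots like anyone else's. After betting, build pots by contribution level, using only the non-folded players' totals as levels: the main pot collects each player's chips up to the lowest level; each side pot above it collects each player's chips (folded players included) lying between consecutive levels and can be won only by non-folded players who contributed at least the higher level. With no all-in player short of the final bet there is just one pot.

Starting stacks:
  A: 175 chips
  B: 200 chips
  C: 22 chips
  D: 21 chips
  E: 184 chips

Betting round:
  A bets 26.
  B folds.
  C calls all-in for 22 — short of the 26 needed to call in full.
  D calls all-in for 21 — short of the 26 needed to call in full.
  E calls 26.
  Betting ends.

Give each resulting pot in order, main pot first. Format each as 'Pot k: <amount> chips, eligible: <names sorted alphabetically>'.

Contributions: A=26, C=22, D=21, E=26
Folded: B
Pot levels (distinct totals of non-folded players): 21, 22, 26
Layer 1-21: 21 each from A, C, D, E = 21*4 = 84 chips; eligible A, C, D, E
Layer 22-22: 1 each from A, C, E = 1*3 = 3 chips; eligible A, C, E
Layer 23-26: 4 each from A, E = 4*2 = 8 chips; eligible A, E

Pot 1: 84 chips, eligible: A, C, D, E
Pot 2: 3 chips, eligible: A, C, E
Pot 3: 8 chips, eligible: A, E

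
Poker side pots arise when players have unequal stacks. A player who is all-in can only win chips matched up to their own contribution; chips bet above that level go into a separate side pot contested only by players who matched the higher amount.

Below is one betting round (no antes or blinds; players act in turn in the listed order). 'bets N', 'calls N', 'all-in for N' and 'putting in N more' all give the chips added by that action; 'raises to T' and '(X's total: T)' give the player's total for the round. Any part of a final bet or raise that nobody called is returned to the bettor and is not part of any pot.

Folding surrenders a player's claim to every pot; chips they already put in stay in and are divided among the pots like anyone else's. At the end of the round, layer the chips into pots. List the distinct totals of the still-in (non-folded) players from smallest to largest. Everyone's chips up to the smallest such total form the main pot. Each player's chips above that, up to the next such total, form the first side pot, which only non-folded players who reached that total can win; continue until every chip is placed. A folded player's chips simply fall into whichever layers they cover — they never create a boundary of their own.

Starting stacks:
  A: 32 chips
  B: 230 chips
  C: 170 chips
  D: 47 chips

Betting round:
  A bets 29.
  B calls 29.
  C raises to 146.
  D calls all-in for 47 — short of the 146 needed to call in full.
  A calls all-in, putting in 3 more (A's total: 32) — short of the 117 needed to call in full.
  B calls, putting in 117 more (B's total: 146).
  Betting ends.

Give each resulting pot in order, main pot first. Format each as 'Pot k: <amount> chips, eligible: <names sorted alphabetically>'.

Pot 1: 128 chips, eligible: A, B, C, D
Pot 2: 45 chips, eligible: B, C, D
Pot 3: 198 chips, eligible: B, C

Derivation:
Contributions: A=32, B=146, C=146, D=47
Pot levels (distinct totals of non-folded players): 32, 47, 146
Layer 1-32: 32 each from A, B, C, D = 32*4 = 128 chips; eligible A, B, C, D
Layer 33-47: 15 each from B, C, D = 15*3 = 45 chips; eligible B, C, D
Layer 48-146: 99 each from B, C = 99*2 = 198 chips; eligible B, C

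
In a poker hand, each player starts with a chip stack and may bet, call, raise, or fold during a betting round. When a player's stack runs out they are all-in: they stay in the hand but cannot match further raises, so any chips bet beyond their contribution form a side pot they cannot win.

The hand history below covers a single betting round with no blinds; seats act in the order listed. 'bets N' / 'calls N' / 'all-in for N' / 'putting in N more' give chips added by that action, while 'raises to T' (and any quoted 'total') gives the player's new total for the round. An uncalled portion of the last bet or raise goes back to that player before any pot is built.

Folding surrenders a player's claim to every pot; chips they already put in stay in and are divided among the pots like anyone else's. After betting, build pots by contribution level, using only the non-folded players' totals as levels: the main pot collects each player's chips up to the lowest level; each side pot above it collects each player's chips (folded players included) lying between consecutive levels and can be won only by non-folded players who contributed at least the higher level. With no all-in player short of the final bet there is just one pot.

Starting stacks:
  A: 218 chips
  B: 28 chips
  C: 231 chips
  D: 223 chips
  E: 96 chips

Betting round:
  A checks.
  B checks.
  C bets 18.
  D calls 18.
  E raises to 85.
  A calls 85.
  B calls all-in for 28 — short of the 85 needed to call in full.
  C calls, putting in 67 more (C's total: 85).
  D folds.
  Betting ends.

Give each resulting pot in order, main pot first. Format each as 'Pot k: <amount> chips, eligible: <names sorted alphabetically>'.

Contributions: A=85, B=28, C=85, D=18, E=85
Folded: D
Pot levels (distinct totals of non-folded players): 28, 85
Layer 1-28: A 28 + B 28 + C 28 + D 18 + E 28 = 130 chips; eligible A, B, C, E
Layer 29-85: 57 each from A, C, E = 57*3 = 171 chips; eligible A, C, E

Pot 1: 130 chips, eligible: A, B, C, E
Pot 2: 171 chips, eligible: A, C, E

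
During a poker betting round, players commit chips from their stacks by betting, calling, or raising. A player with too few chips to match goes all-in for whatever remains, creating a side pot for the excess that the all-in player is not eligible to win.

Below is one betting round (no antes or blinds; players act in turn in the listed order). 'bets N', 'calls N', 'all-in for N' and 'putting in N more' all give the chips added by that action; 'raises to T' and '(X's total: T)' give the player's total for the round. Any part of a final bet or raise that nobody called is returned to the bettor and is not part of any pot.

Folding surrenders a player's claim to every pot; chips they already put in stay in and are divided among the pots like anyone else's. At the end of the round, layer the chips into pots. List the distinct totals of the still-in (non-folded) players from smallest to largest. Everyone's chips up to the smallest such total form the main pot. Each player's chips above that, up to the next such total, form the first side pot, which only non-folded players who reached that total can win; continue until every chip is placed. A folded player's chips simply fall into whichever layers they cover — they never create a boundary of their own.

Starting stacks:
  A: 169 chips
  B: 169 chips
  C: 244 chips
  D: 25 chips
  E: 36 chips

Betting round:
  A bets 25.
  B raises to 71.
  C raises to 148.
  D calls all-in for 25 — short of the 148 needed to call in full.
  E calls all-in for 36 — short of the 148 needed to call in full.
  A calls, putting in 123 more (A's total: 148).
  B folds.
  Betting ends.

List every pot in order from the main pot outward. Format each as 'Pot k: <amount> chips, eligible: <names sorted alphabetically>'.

Contributions: A=148, B=71, C=148, D=25, E=36
Folded: B
Pot levels (distinct totals of non-folded players): 25, 36, 148
Layer 1-25: 25 each from A, B, C, D, E = 25*5 = 125 chips; eligible A, C, D, E
Layer 26-36: 11 each from A, B, C, E = 11*4 = 44 chips; eligible A, C, E
Layer 37-148: A 112 + B 35 + C 112 = 259 chips; eligible A, C

Pot 1: 125 chips, eligible: A, C, D, E
Pot 2: 44 chips, eligible: A, C, E
Pot 3: 259 chips, eligible: A, C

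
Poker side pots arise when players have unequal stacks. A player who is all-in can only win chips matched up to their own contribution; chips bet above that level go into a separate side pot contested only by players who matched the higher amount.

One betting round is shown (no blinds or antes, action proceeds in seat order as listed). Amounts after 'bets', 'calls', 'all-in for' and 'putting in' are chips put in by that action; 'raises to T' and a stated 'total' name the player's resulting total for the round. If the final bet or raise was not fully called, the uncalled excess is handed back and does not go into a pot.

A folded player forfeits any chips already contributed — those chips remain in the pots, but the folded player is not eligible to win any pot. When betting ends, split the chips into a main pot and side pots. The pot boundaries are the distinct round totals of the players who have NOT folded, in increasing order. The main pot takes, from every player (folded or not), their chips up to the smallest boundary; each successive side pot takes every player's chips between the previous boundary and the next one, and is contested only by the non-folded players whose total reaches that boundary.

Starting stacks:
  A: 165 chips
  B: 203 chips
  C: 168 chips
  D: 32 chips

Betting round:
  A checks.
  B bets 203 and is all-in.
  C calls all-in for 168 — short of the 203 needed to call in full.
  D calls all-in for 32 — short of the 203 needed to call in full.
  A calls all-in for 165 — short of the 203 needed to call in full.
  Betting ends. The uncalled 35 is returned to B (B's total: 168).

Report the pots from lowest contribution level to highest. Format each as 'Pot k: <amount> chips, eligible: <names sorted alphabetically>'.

Pot 1: 128 chips, eligible: A, B, C, D
Pot 2: 399 chips, eligible: A, B, C
Pot 3: 6 chips, eligible: B, C

Derivation:
Contributions (after 35 returned to B): A=165, B=168, C=168, D=32
Pot levels (distinct totals of non-folded players): 32, 165, 168
Layer 1-32: 32 each from A, B, C, D = 32*4 = 128 chips; eligible A, B, C, D
Layer 33-165: 133 each from A, B, C = 133*3 = 399 chips; eligible A, B, C
Layer 166-168: 3 each from B, C = 3*2 = 6 chips; eligible B, C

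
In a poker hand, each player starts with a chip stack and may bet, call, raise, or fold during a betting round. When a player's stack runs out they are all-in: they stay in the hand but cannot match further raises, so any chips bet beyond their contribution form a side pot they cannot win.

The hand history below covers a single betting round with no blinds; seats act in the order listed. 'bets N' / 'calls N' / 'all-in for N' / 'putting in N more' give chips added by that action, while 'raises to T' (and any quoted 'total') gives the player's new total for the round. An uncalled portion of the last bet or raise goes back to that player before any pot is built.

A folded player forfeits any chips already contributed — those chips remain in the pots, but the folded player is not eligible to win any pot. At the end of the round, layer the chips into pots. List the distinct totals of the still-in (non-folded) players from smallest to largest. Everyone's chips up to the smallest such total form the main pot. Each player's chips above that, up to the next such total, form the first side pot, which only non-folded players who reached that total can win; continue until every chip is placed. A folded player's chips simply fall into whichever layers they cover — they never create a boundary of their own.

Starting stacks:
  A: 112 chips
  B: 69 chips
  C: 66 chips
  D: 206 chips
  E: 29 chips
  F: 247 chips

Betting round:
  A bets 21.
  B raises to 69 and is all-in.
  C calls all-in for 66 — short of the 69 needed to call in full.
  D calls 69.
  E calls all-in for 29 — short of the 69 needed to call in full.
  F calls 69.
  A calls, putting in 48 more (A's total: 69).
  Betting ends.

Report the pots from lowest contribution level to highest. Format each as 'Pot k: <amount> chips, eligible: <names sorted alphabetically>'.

Contributions: A=69, B=69, C=66, D=69, E=29, F=69
Pot levels (distinct totals of non-folded players): 29, 66, 69
Layer 1-29: 29 each from A, B, C, D, E, F = 29*6 = 174 chips; eligible A, B, C, D, E, F
Layer 30-66: 37 each from A, B, C, D, F = 37*5 = 185 chips; eligible A, B, C, D, F
Layer 67-69: 3 each from A, B, D, F = 3*4 = 12 chips; eligible A, B, D, F

Pot 1: 174 chips, eligible: A, B, C, D, E, F
Pot 2: 185 chips, eligible: A, B, C, D, F
Pot 3: 12 chips, eligible: A, B, D, F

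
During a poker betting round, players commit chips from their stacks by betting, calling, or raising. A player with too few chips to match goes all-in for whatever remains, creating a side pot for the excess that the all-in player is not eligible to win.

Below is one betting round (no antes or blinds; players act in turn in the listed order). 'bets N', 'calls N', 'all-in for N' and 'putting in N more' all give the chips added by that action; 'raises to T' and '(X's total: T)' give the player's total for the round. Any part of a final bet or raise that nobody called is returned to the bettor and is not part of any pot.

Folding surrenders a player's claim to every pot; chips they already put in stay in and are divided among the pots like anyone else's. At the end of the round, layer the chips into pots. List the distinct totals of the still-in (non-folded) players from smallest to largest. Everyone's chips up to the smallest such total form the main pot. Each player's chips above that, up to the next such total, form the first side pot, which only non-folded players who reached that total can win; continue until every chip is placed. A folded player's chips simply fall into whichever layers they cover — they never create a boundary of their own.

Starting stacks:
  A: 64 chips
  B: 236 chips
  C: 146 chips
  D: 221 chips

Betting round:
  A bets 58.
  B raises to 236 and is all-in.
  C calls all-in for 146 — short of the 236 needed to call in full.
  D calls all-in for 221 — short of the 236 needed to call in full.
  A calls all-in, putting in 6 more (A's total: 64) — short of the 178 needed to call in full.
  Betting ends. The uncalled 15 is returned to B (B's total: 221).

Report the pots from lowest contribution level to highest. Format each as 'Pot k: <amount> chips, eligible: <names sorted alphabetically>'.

Pot 1: 256 chips, eligible: A, B, C, D
Pot 2: 246 chips, eligible: B, C, D
Pot 3: 150 chips, eligible: B, D

Derivation:
Contributions (after 15 returned to B): A=64, B=221, C=146, D=221
Pot levels (distinct totals of non-folded players): 64, 146, 221
Layer 1-64: 64 each from A, B, C, D = 64*4 = 256 chips; eligible A, B, C, D
Layer 65-146: 82 each from B, C, D = 82*3 = 246 chips; eligible B, C, D
Layer 147-221: 75 each from B, D = 75*2 = 150 chips; eligible B, D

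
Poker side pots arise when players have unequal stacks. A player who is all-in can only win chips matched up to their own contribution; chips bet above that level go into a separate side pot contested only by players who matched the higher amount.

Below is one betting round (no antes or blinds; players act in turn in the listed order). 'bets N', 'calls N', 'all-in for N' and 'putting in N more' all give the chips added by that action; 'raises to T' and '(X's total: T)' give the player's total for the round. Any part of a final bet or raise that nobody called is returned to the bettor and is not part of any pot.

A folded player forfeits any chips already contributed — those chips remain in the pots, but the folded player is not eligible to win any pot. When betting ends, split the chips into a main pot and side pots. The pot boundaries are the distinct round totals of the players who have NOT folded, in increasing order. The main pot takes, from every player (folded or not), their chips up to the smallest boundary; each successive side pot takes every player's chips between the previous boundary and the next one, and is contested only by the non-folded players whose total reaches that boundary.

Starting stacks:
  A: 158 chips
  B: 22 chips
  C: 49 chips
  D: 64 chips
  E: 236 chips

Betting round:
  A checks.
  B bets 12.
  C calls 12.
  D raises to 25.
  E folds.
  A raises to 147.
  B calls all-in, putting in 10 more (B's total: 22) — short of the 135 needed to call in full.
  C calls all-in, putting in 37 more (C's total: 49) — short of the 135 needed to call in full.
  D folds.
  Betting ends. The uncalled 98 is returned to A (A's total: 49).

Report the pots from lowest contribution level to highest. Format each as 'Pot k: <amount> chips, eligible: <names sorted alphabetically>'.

Contributions (after 98 returned to A): A=49, B=22, C=49, D=25
Folded: D, E
Pot levels (distinct totals of non-folded players): 22, 49
Layer 1-22: 22 each from A, B, C, D = 22*4 = 88 chips; eligible A, B, C
Layer 23-49: A 27 + C 27 + D 3 = 57 chips; eligible A, C

Pot 1: 88 chips, eligible: A, B, C
Pot 2: 57 chips, eligible: A, C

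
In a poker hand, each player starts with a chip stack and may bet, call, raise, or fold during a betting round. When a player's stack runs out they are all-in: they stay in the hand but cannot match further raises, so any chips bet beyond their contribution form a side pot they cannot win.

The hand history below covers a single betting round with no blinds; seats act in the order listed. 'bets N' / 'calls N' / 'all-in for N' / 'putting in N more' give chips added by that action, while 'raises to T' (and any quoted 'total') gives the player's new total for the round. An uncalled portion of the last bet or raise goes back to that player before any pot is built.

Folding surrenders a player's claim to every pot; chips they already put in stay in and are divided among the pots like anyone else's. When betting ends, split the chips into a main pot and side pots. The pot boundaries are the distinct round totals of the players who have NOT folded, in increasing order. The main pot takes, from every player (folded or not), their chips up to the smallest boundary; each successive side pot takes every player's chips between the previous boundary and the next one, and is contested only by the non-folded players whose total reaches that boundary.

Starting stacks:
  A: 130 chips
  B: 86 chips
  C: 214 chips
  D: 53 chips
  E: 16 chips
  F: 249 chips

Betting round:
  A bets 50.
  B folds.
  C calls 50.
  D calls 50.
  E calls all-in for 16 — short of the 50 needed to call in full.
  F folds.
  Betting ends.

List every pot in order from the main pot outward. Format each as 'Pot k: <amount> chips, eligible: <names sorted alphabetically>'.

Pot 1: 64 chips, eligible: A, C, D, E
Pot 2: 102 chips, eligible: A, C, D

Derivation:
Contributions: A=50, C=50, D=50, E=16
Folded: B, F
Pot levels (distinct totals of non-folded players): 16, 50
Layer 1-16: 16 each from A, C, D, E = 16*4 = 64 chips; eligible A, C, D, E
Layer 17-50: 34 each from A, C, D = 34*3 = 102 chips; eligible A, C, D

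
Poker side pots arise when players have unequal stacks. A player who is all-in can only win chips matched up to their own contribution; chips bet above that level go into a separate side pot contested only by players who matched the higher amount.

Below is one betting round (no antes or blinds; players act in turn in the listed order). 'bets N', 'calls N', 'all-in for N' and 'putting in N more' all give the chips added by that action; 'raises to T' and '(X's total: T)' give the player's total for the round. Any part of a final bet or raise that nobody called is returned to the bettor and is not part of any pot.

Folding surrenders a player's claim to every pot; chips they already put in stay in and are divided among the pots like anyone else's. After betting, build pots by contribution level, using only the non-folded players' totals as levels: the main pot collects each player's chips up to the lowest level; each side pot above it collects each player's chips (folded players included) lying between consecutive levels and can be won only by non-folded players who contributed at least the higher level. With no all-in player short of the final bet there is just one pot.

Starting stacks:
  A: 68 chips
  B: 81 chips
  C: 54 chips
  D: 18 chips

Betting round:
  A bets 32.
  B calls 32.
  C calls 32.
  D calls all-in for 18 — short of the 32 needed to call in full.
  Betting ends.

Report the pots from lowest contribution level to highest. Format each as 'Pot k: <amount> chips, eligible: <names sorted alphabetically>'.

Pot 1: 72 chips, eligible: A, B, C, D
Pot 2: 42 chips, eligible: A, B, C

Derivation:
Contributions: A=32, B=32, C=32, D=18
Pot levels (distinct totals of non-folded players): 18, 32
Layer 1-18: 18 each from A, B, C, D = 18*4 = 72 chips; eligible A, B, C, D
Layer 19-32: 14 each from A, B, C = 14*3 = 42 chips; eligible A, B, C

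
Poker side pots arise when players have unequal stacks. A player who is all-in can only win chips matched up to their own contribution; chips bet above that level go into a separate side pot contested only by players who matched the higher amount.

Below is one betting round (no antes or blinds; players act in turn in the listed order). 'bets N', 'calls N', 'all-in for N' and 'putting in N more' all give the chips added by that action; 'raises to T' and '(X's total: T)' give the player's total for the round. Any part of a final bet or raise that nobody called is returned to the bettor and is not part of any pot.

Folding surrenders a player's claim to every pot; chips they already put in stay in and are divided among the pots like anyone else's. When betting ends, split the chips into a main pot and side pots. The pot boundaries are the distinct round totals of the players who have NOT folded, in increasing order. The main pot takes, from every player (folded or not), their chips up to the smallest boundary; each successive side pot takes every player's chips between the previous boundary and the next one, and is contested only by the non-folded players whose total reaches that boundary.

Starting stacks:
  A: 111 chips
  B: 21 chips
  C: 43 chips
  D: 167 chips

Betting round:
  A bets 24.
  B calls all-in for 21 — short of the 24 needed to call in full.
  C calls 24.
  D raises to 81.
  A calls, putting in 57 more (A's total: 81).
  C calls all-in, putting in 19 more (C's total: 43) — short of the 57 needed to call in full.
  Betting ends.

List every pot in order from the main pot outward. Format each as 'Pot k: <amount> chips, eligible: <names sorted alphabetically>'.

Contributions: A=81, B=21, C=43, D=81
Pot levels (distinct totals of non-folded players): 21, 43, 81
Layer 1-21: 21 each from A, B, C, D = 21*4 = 84 chips; eligible A, B, C, D
Layer 22-43: 22 each from A, C, D = 22*3 = 66 chips; eligible A, C, D
Layer 44-81: 38 each from A, D = 38*2 = 76 chips; eligible A, D

Pot 1: 84 chips, eligible: A, B, C, D
Pot 2: 66 chips, eligible: A, C, D
Pot 3: 76 chips, eligible: A, D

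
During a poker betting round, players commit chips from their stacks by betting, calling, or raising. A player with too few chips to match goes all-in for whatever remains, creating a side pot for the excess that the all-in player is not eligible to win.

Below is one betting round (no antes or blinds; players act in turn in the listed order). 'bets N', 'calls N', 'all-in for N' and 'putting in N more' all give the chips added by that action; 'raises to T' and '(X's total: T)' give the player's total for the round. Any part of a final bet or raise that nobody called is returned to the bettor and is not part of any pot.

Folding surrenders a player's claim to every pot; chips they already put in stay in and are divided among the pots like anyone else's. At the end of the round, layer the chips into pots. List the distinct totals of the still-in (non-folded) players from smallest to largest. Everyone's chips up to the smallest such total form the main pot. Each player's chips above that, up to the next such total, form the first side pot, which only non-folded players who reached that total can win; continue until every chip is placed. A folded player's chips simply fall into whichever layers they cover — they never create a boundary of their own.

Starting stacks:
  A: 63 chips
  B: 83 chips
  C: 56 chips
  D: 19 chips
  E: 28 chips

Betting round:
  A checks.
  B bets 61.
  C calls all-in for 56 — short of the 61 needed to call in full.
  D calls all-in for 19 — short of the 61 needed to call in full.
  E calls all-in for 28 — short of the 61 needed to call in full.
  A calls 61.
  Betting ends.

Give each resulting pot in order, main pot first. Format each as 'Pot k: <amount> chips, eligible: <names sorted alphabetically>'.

Contributions: A=61, B=61, C=56, D=19, E=28
Pot levels (distinct totals of non-folded players): 19, 28, 56, 61
Layer 1-19: 19 each from A, B, C, D, E = 19*5 = 95 chips; eligible A, B, C, D, E
Layer 20-28: 9 each from A, B, C, E = 9*4 = 36 chips; eligible A, B, C, E
Layer 29-56: 28 each from A, B, C = 28*3 = 84 chips; eligible A, B, C
Layer 57-61: 5 each from A, B = 5*2 = 10 chips; eligible A, B

Pot 1: 95 chips, eligible: A, B, C, D, E
Pot 2: 36 chips, eligible: A, B, C, E
Pot 3: 84 chips, eligible: A, B, C
Pot 4: 10 chips, eligible: A, B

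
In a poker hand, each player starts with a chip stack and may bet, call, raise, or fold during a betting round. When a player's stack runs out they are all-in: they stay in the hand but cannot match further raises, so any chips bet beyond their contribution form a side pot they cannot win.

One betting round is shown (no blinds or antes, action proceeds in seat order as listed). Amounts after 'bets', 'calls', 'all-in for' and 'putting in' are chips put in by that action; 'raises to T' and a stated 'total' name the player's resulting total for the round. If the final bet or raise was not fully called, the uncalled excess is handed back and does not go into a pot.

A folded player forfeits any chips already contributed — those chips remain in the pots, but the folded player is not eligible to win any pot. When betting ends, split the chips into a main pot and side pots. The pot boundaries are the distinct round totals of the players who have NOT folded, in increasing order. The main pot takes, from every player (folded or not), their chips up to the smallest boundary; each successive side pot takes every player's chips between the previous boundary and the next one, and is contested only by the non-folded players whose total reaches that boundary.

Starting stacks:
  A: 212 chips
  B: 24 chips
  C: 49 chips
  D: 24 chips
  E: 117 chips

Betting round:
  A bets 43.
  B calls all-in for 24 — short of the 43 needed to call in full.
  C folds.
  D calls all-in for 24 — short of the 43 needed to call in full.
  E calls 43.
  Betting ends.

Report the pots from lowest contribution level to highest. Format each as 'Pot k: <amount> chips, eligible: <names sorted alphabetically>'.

Pot 1: 96 chips, eligible: A, B, D, E
Pot 2: 38 chips, eligible: A, E

Derivation:
Contributions: A=43, B=24, D=24, E=43
Folded: C
Pot levels (distinct totals of non-folded players): 24, 43
Layer 1-24: 24 each from A, B, D, E = 24*4 = 96 chips; eligible A, B, D, E
Layer 25-43: 19 each from A, E = 19*2 = 38 chips; eligible A, E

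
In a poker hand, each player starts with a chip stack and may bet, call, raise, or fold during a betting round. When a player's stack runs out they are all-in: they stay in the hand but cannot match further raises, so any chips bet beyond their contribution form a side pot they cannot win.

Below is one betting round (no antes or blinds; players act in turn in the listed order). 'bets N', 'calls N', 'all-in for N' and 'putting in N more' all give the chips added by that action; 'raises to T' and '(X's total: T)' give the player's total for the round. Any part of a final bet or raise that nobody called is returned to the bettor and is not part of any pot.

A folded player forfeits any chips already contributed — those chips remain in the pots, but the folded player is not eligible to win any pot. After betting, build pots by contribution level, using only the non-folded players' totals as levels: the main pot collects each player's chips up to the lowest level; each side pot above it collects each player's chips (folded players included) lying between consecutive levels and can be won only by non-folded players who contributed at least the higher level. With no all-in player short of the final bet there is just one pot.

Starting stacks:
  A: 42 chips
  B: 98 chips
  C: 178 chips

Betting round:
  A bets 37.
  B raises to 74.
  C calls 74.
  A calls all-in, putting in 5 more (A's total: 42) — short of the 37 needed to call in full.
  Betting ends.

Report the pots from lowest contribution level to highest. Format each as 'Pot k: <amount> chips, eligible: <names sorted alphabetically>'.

Pot 1: 126 chips, eligible: A, B, C
Pot 2: 64 chips, eligible: B, C

Derivation:
Contributions: A=42, B=74, C=74
Pot levels (distinct totals of non-folded players): 42, 74
Layer 1-42: 42 each from A, B, C = 42*3 = 126 chips; eligible A, B, C
Layer 43-74: 32 each from B, C = 32*2 = 64 chips; eligible B, C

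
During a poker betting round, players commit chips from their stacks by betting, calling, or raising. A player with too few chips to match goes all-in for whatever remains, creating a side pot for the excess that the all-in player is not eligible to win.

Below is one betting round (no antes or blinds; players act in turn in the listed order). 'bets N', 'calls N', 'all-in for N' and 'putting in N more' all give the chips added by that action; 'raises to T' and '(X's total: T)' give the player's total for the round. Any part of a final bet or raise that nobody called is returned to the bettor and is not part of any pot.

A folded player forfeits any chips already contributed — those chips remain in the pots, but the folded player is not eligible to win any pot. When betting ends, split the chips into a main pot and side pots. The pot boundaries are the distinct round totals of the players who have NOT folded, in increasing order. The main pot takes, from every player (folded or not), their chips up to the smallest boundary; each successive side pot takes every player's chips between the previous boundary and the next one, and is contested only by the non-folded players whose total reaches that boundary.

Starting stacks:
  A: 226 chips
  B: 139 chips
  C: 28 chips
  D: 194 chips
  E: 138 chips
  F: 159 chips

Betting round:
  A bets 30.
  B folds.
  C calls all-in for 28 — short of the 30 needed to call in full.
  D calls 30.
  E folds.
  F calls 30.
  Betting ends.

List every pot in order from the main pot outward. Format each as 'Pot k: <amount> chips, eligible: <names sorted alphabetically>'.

Contributions: A=30, C=28, D=30, F=30
Folded: B, E
Pot levels (distinct totals of non-folded players): 28, 30
Layer 1-28: 28 each from A, C, D, F = 28*4 = 112 chips; eligible A, C, D, F
Layer 29-30: 2 each from A, D, F = 2*3 = 6 chips; eligible A, D, F

Pot 1: 112 chips, eligible: A, C, D, F
Pot 2: 6 chips, eligible: A, D, F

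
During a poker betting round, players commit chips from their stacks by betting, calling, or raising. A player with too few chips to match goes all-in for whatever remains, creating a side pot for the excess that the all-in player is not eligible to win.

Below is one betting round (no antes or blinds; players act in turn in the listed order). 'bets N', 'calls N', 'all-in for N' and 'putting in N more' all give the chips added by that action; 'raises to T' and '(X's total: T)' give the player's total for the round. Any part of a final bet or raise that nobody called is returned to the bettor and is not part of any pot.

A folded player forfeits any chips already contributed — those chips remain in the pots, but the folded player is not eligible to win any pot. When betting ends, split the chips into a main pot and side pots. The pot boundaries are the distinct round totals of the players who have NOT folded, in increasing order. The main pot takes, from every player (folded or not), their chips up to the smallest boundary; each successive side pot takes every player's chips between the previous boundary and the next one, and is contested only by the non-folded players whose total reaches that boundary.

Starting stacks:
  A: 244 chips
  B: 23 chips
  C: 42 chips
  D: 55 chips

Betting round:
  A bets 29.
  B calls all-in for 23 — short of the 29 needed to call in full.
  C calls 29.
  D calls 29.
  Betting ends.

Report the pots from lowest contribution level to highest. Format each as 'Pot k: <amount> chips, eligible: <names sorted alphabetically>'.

Contributions: A=29, B=23, C=29, D=29
Pot levels (distinct totals of non-folded players): 23, 29
Layer 1-23: 23 each from A, B, C, D = 23*4 = 92 chips; eligible A, B, C, D
Layer 24-29: 6 each from A, C, D = 6*3 = 18 chips; eligible A, C, D

Pot 1: 92 chips, eligible: A, B, C, D
Pot 2: 18 chips, eligible: A, C, D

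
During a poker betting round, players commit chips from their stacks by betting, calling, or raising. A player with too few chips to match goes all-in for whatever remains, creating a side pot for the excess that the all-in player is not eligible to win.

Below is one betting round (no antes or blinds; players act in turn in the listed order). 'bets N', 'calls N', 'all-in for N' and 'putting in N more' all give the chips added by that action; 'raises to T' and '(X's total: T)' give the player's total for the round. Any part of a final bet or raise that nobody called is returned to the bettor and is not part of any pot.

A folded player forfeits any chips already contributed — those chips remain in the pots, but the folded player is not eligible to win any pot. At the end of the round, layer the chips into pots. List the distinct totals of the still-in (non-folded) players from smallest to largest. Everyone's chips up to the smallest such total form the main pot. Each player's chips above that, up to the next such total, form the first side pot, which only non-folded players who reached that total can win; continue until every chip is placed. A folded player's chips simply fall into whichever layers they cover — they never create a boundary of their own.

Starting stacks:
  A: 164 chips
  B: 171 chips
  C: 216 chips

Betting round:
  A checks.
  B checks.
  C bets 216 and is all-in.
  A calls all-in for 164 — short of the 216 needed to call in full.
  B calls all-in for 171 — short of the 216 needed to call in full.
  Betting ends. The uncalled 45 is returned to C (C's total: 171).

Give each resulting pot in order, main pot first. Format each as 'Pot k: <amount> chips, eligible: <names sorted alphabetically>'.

Pot 1: 492 chips, eligible: A, B, C
Pot 2: 14 chips, eligible: B, C

Derivation:
Contributions (after 45 returned to C): A=164, B=171, C=171
Pot levels (distinct totals of non-folded players): 164, 171
Layer 1-164: 164 each from A, B, C = 164*3 = 492 chips; eligible A, B, C
Layer 165-171: 7 each from B, C = 7*2 = 14 chips; eligible B, C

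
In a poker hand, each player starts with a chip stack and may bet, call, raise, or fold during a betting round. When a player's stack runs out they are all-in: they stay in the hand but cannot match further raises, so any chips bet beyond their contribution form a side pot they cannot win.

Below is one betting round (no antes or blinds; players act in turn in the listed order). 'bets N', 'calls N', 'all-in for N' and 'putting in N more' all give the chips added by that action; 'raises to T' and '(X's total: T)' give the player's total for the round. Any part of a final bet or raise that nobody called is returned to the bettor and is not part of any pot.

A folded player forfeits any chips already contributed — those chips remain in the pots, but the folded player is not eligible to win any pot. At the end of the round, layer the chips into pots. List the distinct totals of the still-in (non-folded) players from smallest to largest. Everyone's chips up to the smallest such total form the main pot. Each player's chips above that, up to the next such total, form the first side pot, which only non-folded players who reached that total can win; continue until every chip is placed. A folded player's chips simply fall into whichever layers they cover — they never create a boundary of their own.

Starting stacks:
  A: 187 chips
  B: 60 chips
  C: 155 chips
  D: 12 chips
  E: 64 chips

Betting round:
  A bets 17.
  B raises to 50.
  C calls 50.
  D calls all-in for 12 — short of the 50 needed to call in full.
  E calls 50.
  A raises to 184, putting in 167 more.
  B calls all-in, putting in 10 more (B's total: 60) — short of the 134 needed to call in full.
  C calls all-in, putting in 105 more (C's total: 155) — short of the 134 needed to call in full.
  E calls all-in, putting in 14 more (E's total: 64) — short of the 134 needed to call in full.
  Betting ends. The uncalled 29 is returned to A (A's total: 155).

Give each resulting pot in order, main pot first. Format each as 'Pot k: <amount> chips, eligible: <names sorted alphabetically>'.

Contributions (after 29 returned to A): A=155, B=60, C=155, D=12, E=64
Pot levels (distinct totals of non-folded players): 12, 60, 64, 155
Layer 1-12: 12 each from A, B, C, D, E = 12*5 = 60 chips; eligible A, B, C, D, E
Layer 13-60: 48 each from A, B, C, E = 48*4 = 192 chips; eligible A, B, C, E
Layer 61-64: 4 each from A, C, E = 4*3 = 12 chips; eligible A, C, E
Layer 65-155: 91 each from A, C = 91*2 = 182 chips; eligible A, C

Pot 1: 60 chips, eligible: A, B, C, D, E
Pot 2: 192 chips, eligible: A, B, C, E
Pot 3: 12 chips, eligible: A, C, E
Pot 4: 182 chips, eligible: A, C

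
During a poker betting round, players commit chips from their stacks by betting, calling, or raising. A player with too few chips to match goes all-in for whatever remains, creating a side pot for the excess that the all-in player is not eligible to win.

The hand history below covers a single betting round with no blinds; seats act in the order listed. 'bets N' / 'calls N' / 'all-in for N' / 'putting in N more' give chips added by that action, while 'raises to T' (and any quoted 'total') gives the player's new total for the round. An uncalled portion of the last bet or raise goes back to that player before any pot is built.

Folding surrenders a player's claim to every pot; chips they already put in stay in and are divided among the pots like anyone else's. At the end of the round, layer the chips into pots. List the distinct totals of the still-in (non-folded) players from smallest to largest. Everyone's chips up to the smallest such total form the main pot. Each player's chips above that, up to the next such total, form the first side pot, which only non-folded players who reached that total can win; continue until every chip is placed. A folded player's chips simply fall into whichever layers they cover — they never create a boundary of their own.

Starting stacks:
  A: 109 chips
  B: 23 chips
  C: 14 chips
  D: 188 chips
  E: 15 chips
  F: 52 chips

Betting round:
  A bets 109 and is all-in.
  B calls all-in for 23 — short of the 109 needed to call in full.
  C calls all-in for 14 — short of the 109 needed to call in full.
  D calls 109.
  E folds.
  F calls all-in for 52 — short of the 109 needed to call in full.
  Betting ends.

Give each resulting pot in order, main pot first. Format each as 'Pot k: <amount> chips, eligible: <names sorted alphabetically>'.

Pot 1: 70 chips, eligible: A, B, C, D, F
Pot 2: 36 chips, eligible: A, B, D, F
Pot 3: 87 chips, eligible: A, D, F
Pot 4: 114 chips, eligible: A, D

Derivation:
Contributions: A=109, B=23, C=14, D=109, F=52
Folded: E
Pot levels (distinct totals of non-folded players): 14, 23, 52, 109
Layer 1-14: 14 each from A, B, C, D, F = 14*5 = 70 chips; eligible A, B, C, D, F
Layer 15-23: 9 each from A, B, D, F = 9*4 = 36 chips; eligible A, B, D, F
Layer 24-52: 29 each from A, D, F = 29*3 = 87 chips; eligible A, D, F
Layer 53-109: 57 each from A, D = 57*2 = 114 chips; eligible A, D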